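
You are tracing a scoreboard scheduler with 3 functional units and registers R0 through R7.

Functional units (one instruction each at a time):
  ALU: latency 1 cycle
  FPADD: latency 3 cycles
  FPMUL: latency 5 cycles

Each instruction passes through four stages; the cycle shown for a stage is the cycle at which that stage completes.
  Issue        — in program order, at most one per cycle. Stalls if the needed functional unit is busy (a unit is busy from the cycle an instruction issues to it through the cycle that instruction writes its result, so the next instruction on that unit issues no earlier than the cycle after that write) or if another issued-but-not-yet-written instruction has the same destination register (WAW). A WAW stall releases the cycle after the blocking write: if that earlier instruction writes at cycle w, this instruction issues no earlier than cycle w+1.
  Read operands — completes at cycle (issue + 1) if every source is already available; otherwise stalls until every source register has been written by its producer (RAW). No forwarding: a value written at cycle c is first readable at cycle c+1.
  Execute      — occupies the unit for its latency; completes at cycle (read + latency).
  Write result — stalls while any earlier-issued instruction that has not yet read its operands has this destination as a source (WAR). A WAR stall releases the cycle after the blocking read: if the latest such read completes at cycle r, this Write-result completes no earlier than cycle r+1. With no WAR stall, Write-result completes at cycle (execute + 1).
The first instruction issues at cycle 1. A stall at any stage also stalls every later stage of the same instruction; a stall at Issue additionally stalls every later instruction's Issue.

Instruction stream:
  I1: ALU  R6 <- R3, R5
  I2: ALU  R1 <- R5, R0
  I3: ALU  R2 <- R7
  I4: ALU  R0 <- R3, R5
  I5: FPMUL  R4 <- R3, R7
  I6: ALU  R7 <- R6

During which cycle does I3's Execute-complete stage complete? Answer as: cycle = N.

cycle = 11

[I1] 1/2/3/4
[I2] 5/6/7/8  (struct: ALU busy until I1 writes@4)
[I3] 9/10/11/12  (struct: ALU busy until I2 writes@8)
[I4] 13/14/15/16  (struct: ALU busy until I3 writes@12)
[I5] 14/15/20/21
[I6] 17/18/19/20  (struct: ALU busy until I4 writes@16)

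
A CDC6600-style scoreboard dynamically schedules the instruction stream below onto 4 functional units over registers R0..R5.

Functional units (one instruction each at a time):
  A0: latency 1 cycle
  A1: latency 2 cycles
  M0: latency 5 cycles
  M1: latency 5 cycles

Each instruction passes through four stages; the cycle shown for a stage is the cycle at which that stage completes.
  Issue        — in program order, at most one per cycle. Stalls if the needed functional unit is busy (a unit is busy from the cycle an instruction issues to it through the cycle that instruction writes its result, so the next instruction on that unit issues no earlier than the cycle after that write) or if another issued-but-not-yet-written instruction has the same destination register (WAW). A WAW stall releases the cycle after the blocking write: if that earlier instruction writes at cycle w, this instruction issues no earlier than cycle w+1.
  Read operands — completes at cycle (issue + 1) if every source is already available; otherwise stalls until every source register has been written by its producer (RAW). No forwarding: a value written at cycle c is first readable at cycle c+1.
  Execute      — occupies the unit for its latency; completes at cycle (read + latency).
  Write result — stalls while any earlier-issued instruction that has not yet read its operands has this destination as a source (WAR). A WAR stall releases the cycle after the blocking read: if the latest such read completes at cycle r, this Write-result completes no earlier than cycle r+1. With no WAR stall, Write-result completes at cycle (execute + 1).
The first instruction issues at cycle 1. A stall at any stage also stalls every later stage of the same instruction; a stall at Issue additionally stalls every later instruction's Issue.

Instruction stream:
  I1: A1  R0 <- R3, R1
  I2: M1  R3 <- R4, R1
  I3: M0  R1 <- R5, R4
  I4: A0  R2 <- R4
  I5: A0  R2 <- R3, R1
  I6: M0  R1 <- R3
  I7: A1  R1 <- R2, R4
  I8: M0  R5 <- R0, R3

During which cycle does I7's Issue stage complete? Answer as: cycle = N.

cycle = 19

[I1] 1/2/4/5
[I2] 2/3/8/9
[I3] 3/4/9/10
[I4] 4/5/6/7
[I5] 8/11/12/13  (struct: A0 busy until I4 writes@7; RAW R1: wait I3 write@10)
[I6] 11/12/17/18  (struct: M0 busy until I3 writes@10)
[I7] 19/20/22/23  (WAW R1: wait I6 write@18)
[I8] 20/21/26/27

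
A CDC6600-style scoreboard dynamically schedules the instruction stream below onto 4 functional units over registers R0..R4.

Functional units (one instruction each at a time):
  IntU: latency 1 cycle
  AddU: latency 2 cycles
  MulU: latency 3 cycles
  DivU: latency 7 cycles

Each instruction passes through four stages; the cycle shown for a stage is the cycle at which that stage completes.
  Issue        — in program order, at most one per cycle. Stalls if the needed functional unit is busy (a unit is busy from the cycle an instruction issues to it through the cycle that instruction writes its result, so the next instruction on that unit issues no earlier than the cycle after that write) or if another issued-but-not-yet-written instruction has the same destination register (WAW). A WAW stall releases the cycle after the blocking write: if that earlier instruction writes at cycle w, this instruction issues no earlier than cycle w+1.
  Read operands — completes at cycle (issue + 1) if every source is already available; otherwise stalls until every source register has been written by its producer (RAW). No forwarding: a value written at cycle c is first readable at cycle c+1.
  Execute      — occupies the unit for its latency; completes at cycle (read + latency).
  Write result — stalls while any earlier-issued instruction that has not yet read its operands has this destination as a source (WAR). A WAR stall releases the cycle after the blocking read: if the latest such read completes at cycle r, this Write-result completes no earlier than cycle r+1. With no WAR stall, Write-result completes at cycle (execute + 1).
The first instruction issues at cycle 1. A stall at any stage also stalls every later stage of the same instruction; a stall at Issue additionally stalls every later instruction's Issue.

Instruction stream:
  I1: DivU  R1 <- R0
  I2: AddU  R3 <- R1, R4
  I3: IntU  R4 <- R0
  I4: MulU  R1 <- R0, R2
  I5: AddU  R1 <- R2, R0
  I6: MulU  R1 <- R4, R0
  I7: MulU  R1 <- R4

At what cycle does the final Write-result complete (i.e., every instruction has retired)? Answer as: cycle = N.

cycle = 33

[1] I1 dispatched to DivU
[2] I1 operands ready · I2 dispatched to AddU
[3] I3 dispatched to IntU
[4] I3 operands ready
[5] I3 complete
[9] I1 complete
[10] R1←I1
[11] I2 operands ready · I4 dispatched to MulU
[12] R4←I3 · I4 operands ready
[13] I2 complete
[14] R3←I2
[15] I4 complete
[16] R1←I4
[17] I5 dispatched to AddU
[18] I5 operands ready
[20] I5 complete
[21] R1←I5
[22] I6 dispatched to MulU
[23] I6 operands ready
[26] I6 complete
[27] R1←I6
[28] I7 dispatched to MulU
[29] I7 operands ready
[32] I7 complete
[33] R1←I7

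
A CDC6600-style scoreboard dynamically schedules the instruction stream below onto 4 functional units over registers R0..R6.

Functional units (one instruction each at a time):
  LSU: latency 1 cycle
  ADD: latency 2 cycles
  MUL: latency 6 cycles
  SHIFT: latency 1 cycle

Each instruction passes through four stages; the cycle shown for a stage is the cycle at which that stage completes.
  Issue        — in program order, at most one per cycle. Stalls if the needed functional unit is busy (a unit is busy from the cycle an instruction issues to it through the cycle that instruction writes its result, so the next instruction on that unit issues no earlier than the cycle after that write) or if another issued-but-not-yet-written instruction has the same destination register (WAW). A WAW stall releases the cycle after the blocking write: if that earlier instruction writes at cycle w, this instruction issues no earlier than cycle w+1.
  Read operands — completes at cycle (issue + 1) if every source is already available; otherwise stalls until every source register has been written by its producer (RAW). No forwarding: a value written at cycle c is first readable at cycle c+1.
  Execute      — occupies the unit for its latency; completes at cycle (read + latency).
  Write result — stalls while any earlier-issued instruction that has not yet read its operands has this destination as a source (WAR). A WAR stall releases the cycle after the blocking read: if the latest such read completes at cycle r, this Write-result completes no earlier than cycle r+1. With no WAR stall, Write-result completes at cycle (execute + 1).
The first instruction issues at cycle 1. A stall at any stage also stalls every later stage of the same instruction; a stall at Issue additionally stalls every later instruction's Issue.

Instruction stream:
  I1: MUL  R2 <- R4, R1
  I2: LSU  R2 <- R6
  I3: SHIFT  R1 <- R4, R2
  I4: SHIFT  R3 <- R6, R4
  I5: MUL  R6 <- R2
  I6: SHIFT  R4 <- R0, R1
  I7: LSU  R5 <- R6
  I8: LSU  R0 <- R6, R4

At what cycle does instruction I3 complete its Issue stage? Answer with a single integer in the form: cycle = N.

t=1  I1→MUL
t=2  I1 RO
t=8  I1 EX
t=9  I1 WR R2
t=10  I2→LSU
t=11  I2 RO · I3→SHIFT
t=12  I2 EX
t=13  I2 WR R2
t=14  I3 RO
t=15  I3 EX
t=16  I3 WR R1
t=17  I4→SHIFT
t=18  I4 RO · I5→MUL
t=19  I4 EX · I5 RO
t=20  I4 WR R3
t=21  I6→SHIFT
t=22  I6 RO · I7→LSU
t=23  I6 EX
t=24  I6 WR R4
t=25  I5 EX
t=26  I5 WR R6
t=27  I7 RO
t=28  I7 EX
t=29  I7 WR R5
t=30  I8→LSU
t=31  I8 RO
t=32  I8 EX
t=33  I8 WR R0

cycle = 11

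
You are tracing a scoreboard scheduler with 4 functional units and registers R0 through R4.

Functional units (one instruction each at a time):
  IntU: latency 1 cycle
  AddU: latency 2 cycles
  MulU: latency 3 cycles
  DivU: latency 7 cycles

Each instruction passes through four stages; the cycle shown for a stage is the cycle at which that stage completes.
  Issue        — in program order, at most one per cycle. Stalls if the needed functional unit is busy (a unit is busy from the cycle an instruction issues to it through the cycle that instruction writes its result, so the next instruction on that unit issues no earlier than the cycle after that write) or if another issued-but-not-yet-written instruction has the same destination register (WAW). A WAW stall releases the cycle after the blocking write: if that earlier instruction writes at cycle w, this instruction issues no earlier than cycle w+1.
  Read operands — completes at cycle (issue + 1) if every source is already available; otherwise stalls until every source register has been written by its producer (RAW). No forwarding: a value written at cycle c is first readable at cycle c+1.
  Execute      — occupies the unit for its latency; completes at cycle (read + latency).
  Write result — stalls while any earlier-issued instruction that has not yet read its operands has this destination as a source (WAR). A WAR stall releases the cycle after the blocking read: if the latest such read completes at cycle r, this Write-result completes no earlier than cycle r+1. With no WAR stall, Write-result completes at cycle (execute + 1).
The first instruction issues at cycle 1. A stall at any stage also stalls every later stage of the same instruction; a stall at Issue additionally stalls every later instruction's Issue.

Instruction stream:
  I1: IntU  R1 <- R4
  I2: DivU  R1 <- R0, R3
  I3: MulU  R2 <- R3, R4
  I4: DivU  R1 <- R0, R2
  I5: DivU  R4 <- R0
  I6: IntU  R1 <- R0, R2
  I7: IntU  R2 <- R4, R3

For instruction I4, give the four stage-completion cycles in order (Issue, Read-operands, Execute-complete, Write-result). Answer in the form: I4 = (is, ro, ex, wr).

cycle 1: I1 issues→IntU
cycle 2: I1 reads
cycle 3: I1 exec-done
cycle 4: I1 writes R1
cycle 5: I2 issues→DivU
cycle 6: I2 reads · I3 issues→MulU
cycle 7: I3 reads
cycle 10: I3 exec-done
cycle 11: I3 writes R2
cycle 13: I2 exec-done
cycle 14: I2 writes R1
cycle 15: I4 issues→DivU
cycle 16: I4 reads
cycle 23: I4 exec-done
cycle 24: I4 writes R1
cycle 25: I5 issues→DivU
cycle 26: I5 reads · I6 issues→IntU
cycle 27: I6 reads
cycle 28: I6 exec-done
cycle 29: I6 writes R1
cycle 30: I7 issues→IntU
cycle 33: I5 exec-done
cycle 34: I5 writes R4
cycle 35: I7 reads
cycle 36: I7 exec-done
cycle 37: I7 writes R2

I4 = (15, 16, 23, 24)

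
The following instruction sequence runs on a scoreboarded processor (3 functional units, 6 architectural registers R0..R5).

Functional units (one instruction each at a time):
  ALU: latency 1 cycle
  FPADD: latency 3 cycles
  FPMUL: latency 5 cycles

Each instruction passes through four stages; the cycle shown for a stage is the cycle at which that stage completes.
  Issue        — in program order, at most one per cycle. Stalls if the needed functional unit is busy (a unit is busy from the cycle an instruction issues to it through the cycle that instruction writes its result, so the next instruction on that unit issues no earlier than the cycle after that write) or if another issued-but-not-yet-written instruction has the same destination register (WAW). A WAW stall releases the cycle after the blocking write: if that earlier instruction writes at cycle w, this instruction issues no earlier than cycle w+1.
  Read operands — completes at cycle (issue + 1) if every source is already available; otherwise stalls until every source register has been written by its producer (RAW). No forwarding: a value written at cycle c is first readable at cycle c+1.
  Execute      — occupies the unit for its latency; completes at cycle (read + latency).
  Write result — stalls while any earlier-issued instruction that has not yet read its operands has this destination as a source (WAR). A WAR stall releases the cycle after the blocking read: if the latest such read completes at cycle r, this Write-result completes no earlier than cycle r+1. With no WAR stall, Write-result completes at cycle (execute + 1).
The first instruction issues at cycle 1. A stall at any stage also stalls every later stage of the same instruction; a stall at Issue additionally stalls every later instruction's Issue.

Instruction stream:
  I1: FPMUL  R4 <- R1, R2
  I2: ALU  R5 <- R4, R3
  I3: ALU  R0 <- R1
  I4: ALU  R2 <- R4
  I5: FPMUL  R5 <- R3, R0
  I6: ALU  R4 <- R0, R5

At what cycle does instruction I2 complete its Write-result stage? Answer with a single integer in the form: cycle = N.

I1 -> (1, 2, 7, 8)
I2 -> (2, 9, 10, 11)  // RAW R4: wait I1 write@8
I3 -> (12, 13, 14, 15)  // struct: ALU busy until I2 writes@11
I4 -> (16, 17, 18, 19)  // struct: ALU busy until I3 writes@15
I5 -> (17, 18, 23, 24)
I6 -> (20, 25, 26, 27)  // struct: ALU busy until I4 writes@19, RAW R5: wait I5 write@24

cycle = 11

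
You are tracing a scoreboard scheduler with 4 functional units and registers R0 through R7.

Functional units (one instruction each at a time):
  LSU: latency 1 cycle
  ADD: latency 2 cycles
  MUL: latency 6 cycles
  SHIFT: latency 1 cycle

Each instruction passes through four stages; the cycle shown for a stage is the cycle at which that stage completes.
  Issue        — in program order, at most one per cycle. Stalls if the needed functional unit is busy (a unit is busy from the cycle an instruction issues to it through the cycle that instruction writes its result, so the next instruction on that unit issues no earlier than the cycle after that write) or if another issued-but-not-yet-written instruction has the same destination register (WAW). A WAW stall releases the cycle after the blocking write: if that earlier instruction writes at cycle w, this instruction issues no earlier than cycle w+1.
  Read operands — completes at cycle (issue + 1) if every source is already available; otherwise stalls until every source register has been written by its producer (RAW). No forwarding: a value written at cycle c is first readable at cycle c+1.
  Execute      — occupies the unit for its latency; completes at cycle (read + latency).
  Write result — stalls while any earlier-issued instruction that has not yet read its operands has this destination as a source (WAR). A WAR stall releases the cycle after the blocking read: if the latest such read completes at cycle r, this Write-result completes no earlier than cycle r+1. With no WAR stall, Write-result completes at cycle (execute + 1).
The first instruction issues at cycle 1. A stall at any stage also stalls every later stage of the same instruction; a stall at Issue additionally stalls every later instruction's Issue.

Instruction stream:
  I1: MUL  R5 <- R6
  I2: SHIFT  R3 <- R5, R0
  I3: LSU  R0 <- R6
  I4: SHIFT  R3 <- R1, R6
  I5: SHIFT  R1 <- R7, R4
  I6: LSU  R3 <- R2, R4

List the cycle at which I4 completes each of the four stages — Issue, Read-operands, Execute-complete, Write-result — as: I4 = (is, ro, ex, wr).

t=1  issue I1 (MUL)
t=2  I1 read-ops | issue I2 (SHIFT)
t=3  issue I3 (LSU)
t=4  I3 read-ops
t=5  I3 finished on LSU
t=8  I1 finished on MUL
t=9  I1→R5
t=10  I2 read-ops
t=11  I2 finished on SHIFT | I3→R0
t=12  I2→R3
t=13  issue I4 (SHIFT)
t=14  I4 read-ops
t=15  I4 finished on SHIFT
t=16  I4→R3
t=17  issue I5 (SHIFT)
t=18  I5 read-ops | issue I6 (LSU)
t=19  I5 finished on SHIFT | I6 read-ops
t=20  I5→R1 | I6 finished on LSU
t=21  I6→R3

I4 = (13, 14, 15, 16)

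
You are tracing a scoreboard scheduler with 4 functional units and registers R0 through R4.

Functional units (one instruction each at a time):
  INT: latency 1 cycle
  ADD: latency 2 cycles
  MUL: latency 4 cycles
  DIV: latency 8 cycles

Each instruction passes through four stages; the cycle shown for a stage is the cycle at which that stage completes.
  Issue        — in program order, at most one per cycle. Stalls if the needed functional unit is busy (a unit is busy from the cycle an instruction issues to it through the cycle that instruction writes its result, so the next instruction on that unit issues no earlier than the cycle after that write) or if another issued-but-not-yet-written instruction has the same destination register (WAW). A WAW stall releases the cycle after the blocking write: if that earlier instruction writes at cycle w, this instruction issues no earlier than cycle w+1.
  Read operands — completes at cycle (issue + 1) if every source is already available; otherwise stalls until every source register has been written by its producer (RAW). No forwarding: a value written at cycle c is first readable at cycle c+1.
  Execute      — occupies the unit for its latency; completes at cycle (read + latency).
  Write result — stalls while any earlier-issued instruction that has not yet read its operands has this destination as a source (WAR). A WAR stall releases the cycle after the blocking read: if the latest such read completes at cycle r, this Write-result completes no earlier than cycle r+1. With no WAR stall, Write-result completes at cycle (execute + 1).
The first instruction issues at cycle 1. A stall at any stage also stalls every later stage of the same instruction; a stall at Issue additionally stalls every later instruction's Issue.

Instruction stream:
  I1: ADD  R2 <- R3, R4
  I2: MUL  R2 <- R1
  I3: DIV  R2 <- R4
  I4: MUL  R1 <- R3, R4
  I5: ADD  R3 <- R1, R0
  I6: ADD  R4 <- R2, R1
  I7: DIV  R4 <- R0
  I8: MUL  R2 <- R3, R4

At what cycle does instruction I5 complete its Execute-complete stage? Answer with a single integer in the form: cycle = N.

cycle 1: issue I1 (ADD)
cycle 2: I1 read-ops
cycle 4: I1 finished on ADD
cycle 5: I1→R2
cycle 6: issue I2 (MUL)
cycle 7: I2 read-ops
cycle 11: I2 finished on MUL
cycle 12: I2→R2
cycle 13: issue I3 (DIV)
cycle 14: I3 read-ops | issue I4 (MUL)
cycle 15: I4 read-ops | issue I5 (ADD)
cycle 19: I4 finished on MUL
cycle 20: I4→R1
cycle 21: I5 read-ops
cycle 22: I3 finished on DIV
cycle 23: I3→R2 | I5 finished on ADD
cycle 24: I5→R3
cycle 25: issue I6 (ADD)
cycle 26: I6 read-ops
cycle 28: I6 finished on ADD
cycle 29: I6→R4
cycle 30: issue I7 (DIV)
cycle 31: I7 read-ops | issue I8 (MUL)
cycle 39: I7 finished on DIV
cycle 40: I7→R4
cycle 41: I8 read-ops
cycle 45: I8 finished on MUL
cycle 46: I8→R2

cycle = 23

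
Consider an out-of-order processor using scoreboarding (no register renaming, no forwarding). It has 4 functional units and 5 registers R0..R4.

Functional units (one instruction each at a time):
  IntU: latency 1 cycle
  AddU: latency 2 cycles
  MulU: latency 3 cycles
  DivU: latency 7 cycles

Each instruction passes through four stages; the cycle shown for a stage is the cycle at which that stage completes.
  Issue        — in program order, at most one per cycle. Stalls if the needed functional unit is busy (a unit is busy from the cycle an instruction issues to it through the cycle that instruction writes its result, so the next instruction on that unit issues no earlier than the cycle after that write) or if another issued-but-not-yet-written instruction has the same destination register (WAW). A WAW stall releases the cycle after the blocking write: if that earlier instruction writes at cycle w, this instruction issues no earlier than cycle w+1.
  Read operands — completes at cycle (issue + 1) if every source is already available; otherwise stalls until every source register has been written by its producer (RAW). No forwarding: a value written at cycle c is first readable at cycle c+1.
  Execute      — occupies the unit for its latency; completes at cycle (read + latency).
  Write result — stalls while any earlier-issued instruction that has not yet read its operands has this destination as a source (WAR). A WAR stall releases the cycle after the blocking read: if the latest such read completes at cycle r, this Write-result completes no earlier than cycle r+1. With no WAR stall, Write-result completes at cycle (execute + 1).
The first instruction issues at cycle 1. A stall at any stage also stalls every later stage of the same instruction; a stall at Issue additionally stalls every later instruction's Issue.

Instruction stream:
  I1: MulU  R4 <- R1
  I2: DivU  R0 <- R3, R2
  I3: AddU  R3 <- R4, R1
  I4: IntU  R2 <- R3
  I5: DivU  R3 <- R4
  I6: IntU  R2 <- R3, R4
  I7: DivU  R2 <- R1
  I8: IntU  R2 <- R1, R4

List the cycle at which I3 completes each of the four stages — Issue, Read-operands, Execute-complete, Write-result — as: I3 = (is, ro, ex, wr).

  I1 | 1 | 2 | 5 | 6
  I2 | 2 | 3 | 10 | 11
  I3 | 3 | 7 | 9 | 10   RAW R4: wait I1 write@6
  I4 | 4 | 11 | 12 | 13   RAW R3: wait I3 write@10
  I5 | 12 | 13 | 20 | 21   struct: DivU busy until I2 writes@11
  I6 | 14 | 22 | 23 | 24   struct: IntU busy until I4 writes@13 · RAW R3: wait I5 write@21
  I7 | 25 | 26 | 33 | 34   WAW R2: wait I6 write@24
  I8 | 35 | 36 | 37 | 38   WAW R2: wait I7 write@34

I3 = (3, 7, 9, 10)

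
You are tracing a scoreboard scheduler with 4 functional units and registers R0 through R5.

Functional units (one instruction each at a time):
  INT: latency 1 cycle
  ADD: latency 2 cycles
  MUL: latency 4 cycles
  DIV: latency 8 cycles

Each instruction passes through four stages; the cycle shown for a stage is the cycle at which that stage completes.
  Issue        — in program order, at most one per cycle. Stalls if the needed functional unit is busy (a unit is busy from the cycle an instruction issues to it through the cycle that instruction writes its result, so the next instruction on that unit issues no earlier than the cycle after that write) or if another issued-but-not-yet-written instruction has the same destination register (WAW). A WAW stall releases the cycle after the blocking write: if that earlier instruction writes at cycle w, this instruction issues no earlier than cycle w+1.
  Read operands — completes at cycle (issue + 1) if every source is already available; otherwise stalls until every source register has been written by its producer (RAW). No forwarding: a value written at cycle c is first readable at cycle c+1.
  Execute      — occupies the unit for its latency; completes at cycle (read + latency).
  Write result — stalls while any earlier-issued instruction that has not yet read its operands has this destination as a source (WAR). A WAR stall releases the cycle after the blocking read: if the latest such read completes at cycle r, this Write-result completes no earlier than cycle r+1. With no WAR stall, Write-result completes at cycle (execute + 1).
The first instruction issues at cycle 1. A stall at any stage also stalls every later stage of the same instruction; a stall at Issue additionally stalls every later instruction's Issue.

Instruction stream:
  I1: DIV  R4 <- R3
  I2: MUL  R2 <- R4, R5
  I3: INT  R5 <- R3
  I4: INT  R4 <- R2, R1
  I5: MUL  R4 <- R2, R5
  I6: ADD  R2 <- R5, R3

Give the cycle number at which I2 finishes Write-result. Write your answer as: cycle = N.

t=1  issue I1 (DIV)
t=2  I1 read-ops; issue I2 (MUL)
t=3  issue I3 (INT)
t=4  I3 read-ops
t=5  I3 finished on INT
t=10  I1 finished on DIV
t=11  I1→R4
t=12  I2 read-ops
t=13  I3→R5
t=14  issue I4 (INT)
t=16  I2 finished on MUL
t=17  I2→R2
t=18  I4 read-ops
t=19  I4 finished on INT
t=20  I4→R4
t=21  issue I5 (MUL)
t=22  I5 read-ops; issue I6 (ADD)
t=23  I6 read-ops
t=25  I6 finished on ADD
t=26  I5 finished on MUL; I6→R2
t=27  I5→R4

cycle = 17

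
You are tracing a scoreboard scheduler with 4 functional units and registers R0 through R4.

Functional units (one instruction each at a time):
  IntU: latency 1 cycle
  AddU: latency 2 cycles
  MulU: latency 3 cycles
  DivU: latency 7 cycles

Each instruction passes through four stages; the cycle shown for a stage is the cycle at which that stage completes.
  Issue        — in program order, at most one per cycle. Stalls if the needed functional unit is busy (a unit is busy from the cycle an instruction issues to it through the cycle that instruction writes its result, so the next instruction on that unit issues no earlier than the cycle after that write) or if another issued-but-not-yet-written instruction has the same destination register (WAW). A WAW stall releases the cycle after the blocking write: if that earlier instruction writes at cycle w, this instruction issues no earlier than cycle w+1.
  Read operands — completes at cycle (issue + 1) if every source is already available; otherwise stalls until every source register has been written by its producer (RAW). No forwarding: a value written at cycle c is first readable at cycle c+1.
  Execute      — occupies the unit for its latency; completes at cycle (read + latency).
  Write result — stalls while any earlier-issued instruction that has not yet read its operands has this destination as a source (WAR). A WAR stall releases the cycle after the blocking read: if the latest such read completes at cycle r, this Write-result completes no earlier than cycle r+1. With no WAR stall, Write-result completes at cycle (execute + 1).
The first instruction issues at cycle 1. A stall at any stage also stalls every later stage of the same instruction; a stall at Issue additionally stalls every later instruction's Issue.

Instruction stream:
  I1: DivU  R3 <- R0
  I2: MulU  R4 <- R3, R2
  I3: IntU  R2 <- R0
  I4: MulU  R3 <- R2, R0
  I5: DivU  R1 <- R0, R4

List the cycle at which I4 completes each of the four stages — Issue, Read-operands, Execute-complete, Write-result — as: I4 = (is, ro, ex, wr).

I4 = (16, 17, 20, 21)

[1] issue I1 (DivU)
[2] I1 read-ops; issue I2 (MulU)
[3] issue I3 (IntU)
[4] I3 read-ops
[5] I3 finished on IntU
[9] I1 finished on DivU
[10] I1→R3
[11] I2 read-ops
[12] I3→R2
[14] I2 finished on MulU
[15] I2→R4
[16] issue I4 (MulU)
[17] I4 read-ops; issue I5 (DivU)
[18] I5 read-ops
[20] I4 finished on MulU
[21] I4→R3
[25] I5 finished on DivU
[26] I5→R1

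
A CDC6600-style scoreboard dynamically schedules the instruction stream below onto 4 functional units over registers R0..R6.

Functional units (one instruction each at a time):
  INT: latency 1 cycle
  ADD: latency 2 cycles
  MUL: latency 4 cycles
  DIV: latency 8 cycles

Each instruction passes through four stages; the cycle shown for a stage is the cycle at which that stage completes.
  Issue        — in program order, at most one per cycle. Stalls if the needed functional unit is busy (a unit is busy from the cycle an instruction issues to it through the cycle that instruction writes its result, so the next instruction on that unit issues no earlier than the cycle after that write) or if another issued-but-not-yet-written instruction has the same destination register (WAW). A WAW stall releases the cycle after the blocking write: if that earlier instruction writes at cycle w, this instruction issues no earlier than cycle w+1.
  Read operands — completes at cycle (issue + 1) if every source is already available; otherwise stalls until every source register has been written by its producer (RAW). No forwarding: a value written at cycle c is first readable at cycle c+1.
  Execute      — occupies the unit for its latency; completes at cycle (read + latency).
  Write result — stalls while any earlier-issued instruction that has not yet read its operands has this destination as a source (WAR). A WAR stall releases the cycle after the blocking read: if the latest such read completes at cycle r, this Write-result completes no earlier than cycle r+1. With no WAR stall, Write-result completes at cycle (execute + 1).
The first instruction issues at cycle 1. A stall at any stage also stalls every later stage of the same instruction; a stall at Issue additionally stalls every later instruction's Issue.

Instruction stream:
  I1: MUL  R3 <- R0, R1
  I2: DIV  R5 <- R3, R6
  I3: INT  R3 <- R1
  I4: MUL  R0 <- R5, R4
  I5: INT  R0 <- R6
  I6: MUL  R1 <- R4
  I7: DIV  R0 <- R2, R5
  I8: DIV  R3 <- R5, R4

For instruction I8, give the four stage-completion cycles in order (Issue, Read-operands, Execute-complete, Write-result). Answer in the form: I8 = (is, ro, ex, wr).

c1: I1 dispatched to MUL
c2: I1 operands ready; I2 dispatched to DIV
c6: I1 complete
c7: R3←I1
c8: I2 operands ready; I3 dispatched to INT
c9: I3 operands ready; I4 dispatched to MUL
c10: I3 complete
c11: R3←I3
c16: I2 complete
c17: R5←I2
c18: I4 operands ready
c22: I4 complete
c23: R0←I4
c24: I5 dispatched to INT
c25: I5 operands ready; I6 dispatched to MUL
c26: I5 complete; I6 operands ready
c27: R0←I5
c28: I7 dispatched to DIV
c29: I7 operands ready
c30: I6 complete
c31: R1←I6
c37: I7 complete
c38: R0←I7
c39: I8 dispatched to DIV
c40: I8 operands ready
c48: I8 complete
c49: R3←I8

I8 = (39, 40, 48, 49)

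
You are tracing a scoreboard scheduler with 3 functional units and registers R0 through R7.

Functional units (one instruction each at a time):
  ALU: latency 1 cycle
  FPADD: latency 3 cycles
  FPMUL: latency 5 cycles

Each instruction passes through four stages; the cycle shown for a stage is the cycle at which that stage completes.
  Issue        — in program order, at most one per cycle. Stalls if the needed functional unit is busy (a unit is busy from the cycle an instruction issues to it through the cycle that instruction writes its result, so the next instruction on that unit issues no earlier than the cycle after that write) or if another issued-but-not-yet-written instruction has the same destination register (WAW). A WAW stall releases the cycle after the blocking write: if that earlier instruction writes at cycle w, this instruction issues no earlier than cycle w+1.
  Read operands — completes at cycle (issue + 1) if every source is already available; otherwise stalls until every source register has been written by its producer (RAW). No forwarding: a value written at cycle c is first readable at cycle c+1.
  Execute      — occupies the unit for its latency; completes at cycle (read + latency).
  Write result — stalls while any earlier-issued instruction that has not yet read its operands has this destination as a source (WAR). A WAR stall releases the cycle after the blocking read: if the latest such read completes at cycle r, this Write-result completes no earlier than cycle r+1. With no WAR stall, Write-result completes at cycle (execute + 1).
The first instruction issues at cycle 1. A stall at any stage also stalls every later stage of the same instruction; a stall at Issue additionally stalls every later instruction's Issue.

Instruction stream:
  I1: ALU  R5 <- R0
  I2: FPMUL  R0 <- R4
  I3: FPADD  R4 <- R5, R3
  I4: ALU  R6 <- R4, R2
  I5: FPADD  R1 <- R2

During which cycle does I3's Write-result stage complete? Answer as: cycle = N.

[1] I1→ALU
[2] I1 RO; I2→FPMUL
[3] I1 EX; I2 RO; I3→FPADD
[4] I1 WR R5
[5] I3 RO; I4→ALU
[8] I2 EX; I3 EX
[9] I2 WR R0; I3 WR R4
[10] I4 RO; I5→FPADD
[11] I4 EX; I5 RO
[12] I4 WR R6
[14] I5 EX
[15] I5 WR R1

cycle = 9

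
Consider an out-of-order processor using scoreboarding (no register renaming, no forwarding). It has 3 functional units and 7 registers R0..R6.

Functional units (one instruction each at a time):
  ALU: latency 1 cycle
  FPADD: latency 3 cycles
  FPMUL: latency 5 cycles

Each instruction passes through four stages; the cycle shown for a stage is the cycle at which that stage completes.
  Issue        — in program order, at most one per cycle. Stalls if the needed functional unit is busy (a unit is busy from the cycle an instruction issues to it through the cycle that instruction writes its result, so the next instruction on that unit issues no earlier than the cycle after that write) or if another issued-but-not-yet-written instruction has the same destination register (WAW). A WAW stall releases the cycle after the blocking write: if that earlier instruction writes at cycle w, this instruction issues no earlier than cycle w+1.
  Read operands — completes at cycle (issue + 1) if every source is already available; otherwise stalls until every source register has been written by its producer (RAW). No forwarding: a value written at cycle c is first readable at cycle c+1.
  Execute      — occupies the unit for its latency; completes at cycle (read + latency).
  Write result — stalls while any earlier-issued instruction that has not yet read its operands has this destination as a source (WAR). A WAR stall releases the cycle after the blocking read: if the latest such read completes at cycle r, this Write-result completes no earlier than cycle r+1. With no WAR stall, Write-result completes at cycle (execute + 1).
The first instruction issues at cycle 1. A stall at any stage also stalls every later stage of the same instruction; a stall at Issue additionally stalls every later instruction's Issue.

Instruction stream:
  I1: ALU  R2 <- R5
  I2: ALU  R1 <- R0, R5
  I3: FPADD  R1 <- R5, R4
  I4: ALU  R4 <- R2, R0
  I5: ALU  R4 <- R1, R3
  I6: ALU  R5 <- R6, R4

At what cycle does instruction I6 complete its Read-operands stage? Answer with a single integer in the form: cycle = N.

cycle = 19

cycle 1: I1→ALU
cycle 2: I1 RO
cycle 3: I1 EX
cycle 4: I1 WR R2
cycle 5: I2→ALU
cycle 6: I2 RO
cycle 7: I2 EX
cycle 8: I2 WR R1
cycle 9: I3→FPADD
cycle 10: I3 RO; I4→ALU
cycle 11: I4 RO
cycle 12: I4 EX
cycle 13: I3 EX; I4 WR R4
cycle 14: I3 WR R1; I5→ALU
cycle 15: I5 RO
cycle 16: I5 EX
cycle 17: I5 WR R4
cycle 18: I6→ALU
cycle 19: I6 RO
cycle 20: I6 EX
cycle 21: I6 WR R5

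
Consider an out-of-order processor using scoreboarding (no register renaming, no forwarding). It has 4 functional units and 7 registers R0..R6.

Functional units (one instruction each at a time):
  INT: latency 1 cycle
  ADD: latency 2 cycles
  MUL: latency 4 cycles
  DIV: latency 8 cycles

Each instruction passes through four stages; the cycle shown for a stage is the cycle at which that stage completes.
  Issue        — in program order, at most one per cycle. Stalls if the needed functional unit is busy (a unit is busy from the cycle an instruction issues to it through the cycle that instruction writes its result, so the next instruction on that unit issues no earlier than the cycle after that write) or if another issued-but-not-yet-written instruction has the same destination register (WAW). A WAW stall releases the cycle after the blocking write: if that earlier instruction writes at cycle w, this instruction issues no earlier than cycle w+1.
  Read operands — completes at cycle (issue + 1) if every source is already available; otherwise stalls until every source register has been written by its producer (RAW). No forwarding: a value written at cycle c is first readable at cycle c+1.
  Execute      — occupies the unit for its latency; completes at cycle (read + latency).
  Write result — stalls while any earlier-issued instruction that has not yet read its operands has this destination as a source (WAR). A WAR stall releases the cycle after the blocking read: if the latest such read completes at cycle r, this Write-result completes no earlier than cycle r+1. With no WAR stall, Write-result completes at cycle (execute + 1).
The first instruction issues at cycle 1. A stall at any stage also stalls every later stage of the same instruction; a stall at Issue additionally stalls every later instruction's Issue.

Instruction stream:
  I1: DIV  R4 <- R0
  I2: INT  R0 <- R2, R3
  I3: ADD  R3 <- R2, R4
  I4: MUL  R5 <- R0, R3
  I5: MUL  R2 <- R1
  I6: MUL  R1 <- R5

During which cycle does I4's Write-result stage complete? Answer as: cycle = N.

I1 -> (1, 2, 10, 11)
I2 -> (2, 3, 4, 5)
I3 -> (3, 12, 14, 15)  // RAW R4: wait I1 write@11
I4 -> (4, 16, 20, 21)  // RAW R3: wait I3 write@15
I5 -> (22, 23, 27, 28)  // struct: MUL busy until I4 writes@21
I6 -> (29, 30, 34, 35)  // struct: MUL busy until I5 writes@28

cycle = 21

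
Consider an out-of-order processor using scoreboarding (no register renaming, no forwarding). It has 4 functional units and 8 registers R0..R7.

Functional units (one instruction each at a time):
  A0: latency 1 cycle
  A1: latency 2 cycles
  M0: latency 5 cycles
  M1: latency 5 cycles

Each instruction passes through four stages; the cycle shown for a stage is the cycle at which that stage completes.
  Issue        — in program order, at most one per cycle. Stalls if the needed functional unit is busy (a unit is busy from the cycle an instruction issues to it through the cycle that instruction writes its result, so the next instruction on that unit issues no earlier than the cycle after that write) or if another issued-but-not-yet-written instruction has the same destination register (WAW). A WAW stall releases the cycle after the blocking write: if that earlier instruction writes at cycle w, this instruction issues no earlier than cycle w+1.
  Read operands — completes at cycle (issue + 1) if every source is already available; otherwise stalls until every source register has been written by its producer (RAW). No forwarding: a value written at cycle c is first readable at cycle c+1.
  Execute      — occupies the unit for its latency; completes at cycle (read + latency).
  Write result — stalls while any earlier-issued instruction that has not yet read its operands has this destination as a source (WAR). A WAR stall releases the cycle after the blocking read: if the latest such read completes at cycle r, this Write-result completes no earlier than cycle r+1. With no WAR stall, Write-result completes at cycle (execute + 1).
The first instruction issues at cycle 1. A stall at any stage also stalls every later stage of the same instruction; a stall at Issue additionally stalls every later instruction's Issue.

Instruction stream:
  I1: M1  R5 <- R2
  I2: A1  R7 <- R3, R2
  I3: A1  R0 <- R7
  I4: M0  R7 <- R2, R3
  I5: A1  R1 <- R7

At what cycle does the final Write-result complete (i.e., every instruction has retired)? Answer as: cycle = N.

I1  is:1  ro:2  ex:7  wr:8
I2  is:2  ro:3  ex:5  wr:6
I3  is:7  ro:8  ex:10  wr:11  — struct: A1 busy until I2 writes@6
I4  is:8  ro:9  ex:14  wr:15
I5  is:12  ro:16  ex:18  wr:19  — struct: A1 busy until I3 writes@11, RAW R7: wait I4 write@15

cycle = 19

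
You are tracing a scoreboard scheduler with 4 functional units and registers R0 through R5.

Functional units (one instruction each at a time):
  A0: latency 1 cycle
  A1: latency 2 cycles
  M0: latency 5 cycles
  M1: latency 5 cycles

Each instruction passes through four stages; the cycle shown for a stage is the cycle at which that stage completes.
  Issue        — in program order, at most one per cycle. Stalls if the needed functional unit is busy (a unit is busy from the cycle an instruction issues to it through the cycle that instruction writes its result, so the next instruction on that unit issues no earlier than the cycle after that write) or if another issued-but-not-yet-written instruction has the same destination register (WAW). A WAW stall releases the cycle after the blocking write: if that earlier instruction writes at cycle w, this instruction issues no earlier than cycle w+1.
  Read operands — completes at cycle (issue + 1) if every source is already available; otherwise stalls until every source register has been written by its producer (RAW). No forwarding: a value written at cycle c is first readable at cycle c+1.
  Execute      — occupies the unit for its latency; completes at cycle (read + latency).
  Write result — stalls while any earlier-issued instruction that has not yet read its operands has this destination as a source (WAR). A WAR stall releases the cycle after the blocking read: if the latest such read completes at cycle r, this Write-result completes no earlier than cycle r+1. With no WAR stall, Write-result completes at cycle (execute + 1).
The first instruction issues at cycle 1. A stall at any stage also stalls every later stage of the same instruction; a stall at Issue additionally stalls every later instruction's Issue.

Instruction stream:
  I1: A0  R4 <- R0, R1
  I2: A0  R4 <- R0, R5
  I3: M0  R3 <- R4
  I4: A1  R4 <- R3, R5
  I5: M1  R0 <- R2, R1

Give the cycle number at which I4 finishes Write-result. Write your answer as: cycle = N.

cycle 1: I1→A0
cycle 2: I1 RO
cycle 3: I1 EX
cycle 4: I1 WR R4
cycle 5: I2→A0
cycle 6: I2 RO | I3→M0
cycle 7: I2 EX
cycle 8: I2 WR R4
cycle 9: I3 RO | I4→A1
cycle 10: I5→M1
cycle 11: I5 RO
cycle 14: I3 EX
cycle 15: I3 WR R3
cycle 16: I4 RO | I5 EX
cycle 17: I5 WR R0
cycle 18: I4 EX
cycle 19: I4 WR R4

cycle = 19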